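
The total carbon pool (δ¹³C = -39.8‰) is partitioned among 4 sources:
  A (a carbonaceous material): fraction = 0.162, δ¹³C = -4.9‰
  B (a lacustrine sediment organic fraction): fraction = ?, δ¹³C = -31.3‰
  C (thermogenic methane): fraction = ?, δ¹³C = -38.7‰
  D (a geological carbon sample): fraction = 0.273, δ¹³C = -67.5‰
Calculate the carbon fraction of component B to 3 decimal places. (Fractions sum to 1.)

0.174

Let f_B and f_C be the unknown fractions; fractions sum to 1 so f_B + f_C = 0.565.
Mass balance: Σ fᵢ·δᵢ = δ_bulk ⇒ f_B·(-31.3) + f_C·(-38.7) = -39.8 − (-19.221) = -20.579
Substitute f_C = 0.565 − f_B:
f_B·(-31.3 − -38.7) = -20.579 − 0.565×(-38.7) = 1.287
f_B = 1.287 / 7.4 = 0.1739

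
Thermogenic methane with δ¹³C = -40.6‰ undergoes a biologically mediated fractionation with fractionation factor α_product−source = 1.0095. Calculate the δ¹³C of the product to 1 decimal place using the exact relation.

δ_product = (δ_source + 1000)·α − 1000
δ_product = (-40.6 + 1000) × 1.0095 − 1000
δ_product = 968.514 − 1000 = -31.49‰

-31.5‰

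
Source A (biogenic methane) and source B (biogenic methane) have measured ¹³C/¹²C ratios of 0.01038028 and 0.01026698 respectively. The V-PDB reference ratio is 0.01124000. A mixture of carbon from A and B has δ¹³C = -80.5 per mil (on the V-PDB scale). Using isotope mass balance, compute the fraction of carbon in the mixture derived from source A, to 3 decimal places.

0.602

δ_A = (0.01038028/0.01124000 − 1)×1000 = (0.923512 − 1)×1000 = -76.488 per mil
δ_B = (0.01026698/0.01124000 − 1)×1000 = (0.913432 − 1)×1000 = -86.568 per mil
f_A = (δ_mix − δ_B)/(δ_A − δ_B) = (-80.5 − (-86.568))/(-76.488 − (-86.568))
f_A = 6.068 / 10.080 = 0.6019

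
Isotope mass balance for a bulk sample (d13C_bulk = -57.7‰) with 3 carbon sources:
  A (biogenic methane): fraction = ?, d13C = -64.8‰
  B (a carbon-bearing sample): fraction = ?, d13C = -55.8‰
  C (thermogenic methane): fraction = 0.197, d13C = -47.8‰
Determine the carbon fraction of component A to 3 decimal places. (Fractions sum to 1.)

0.386

Let f_A and f_B be the unknown fractions; fractions sum to 1 so f_A + f_B = 0.803.
Mass balance: Σ fᵢ·δᵢ = δ_bulk ⇒ f_A·(-64.8) + f_B·(-55.8) = -57.7 − (-9.417) = -48.283
Substitute f_B = 0.803 − f_A:
f_A·(-64.8 − -55.8) = -48.283 − 0.803×(-55.8) = -3.476
f_A = -3.476 / -9.0 = 0.3862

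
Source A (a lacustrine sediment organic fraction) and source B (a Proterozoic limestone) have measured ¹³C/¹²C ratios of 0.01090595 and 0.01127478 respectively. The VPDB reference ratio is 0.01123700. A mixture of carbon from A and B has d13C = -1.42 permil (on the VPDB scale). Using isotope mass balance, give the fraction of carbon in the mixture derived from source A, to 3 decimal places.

0.146

δ_A = (0.01090595/0.01123700 − 1)×1000 = (0.970539 − 1)×1000 = -29.461 permil
δ_B = (0.01127478/0.01123700 − 1)×1000 = (1.003362 − 1)×1000 = 3.362 permil
f_A = (δ_mix − δ_B)/(δ_A − δ_B) = (-1.42 − (3.362))/(-29.461 − (3.362))
f_A = -4.782 / -32.823 = 0.1457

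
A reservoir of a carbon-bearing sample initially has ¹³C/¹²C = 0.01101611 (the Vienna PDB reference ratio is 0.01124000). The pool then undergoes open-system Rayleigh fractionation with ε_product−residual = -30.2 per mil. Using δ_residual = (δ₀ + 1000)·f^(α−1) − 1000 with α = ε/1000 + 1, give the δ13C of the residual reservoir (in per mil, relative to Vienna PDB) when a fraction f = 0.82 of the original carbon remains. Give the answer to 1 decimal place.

δ₀ = (0.01101611/0.01124000 − 1)×1000 = (0.980081 − 1)×1000 = -19.919 per mil
α − 1 = ε/1000 = -0.0302
f^(α−1) = 0.82^(-0.0302) = 1.006011
δ_res = (-19.919 + 1000) × 1.006011 − 1000 = 985.972 − 1000 = -14.03 per mil

-14.0 per mil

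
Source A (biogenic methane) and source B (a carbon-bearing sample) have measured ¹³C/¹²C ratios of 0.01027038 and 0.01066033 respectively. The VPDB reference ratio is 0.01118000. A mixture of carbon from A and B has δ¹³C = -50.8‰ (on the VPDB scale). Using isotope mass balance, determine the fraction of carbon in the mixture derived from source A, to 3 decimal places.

0.124

δ_A = (0.01027038/0.01118000 − 1)×1000 = (0.918639 − 1)×1000 = -81.361‰
δ_B = (0.01066033/0.01118000 − 1)×1000 = (0.953518 − 1)×1000 = -46.482‰
f_A = (δ_mix − δ_B)/(δ_A − δ_B) = (-50.8 − (-46.482))/(-81.361 − (-46.482))
f_A = -4.318 / -34.879 = 0.1238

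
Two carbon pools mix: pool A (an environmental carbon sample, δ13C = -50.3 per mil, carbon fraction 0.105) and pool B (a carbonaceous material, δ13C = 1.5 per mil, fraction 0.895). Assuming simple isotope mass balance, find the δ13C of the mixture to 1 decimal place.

-3.9 per mil

δ_mix = f_A·δ_A + f_B·δ_B
δ_mix = 0.105 × (-50.3) + 0.895 × (1.5)
δ_mix = -5.28 + 1.34 = -3.94 per mil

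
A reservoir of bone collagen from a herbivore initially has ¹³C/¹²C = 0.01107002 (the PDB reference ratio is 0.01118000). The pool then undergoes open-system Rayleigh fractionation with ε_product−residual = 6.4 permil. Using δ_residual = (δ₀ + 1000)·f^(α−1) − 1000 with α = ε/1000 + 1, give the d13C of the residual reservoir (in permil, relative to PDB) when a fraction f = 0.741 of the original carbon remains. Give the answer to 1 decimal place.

δ₀ = (0.01107002/0.01118000 − 1)×1000 = (0.990163 − 1)×1000 = -9.837 permil
α − 1 = ε/1000 = 0.0064
f^(α−1) = 0.741^(0.0064) = 0.998083
δ_res = (-9.837 + 1000) × 0.998083 − 1000 = 988.265 − 1000 = -11.73 permil

-11.7 permil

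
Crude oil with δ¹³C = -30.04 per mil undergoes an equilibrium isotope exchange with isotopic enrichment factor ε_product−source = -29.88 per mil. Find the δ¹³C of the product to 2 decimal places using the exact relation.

-59.02 per mil

Exactly, δ_product = (δ_source + 1000)·(ε/1000 + 1) − 1000.
δ_product = (-30.04 + 1000) × (-29.88/1000 + 1) − 1000
δ_product = -59.022 per mil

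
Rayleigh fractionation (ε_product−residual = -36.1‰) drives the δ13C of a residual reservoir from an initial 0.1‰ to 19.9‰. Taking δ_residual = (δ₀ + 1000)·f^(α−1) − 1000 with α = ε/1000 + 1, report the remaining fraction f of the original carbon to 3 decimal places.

0.581

α − 1 = ε/1000 = -0.0361
(δ_res + 1000)/(δ₀ + 1000) = (19.9 + 1000)/(0.1 + 1000) = 1019.9/1000.1 = 1.019798
f = 1.019798^(1/-0.0361) = exp(ln(1.019798)/-0.0361) = exp(0.01960/-0.0361)
f = exp(-0.5431) = 0.5810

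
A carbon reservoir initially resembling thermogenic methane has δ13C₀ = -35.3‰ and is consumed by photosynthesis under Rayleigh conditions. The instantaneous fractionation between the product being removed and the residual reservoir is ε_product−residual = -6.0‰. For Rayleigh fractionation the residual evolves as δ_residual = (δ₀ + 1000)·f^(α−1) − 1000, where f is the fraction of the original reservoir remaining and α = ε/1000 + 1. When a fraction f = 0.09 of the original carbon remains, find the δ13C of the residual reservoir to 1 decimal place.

-21.3‰

Rayleigh residual: δ_res = (δ₀ + 1000)·f^(α−1) − 1000
α = ε/1000 + 1 = 0.99400, so α − 1 = -0.00600
f^(α−1) = 0.09^(-0.00600) = 1.014553
δ_res = (-35.3 + 1000) × 1.014553 − 1000 = 978.739 − 1000 = -21.26‰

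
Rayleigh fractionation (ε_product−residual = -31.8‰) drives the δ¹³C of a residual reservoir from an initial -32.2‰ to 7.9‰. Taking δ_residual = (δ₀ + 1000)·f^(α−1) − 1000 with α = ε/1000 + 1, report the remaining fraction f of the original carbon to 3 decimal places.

α − 1 = ε/1000 = -0.0318
(δ_res + 1000)/(δ₀ + 1000) = (7.9 + 1000)/(-32.2 + 1000) = 1007.9/967.8 = 1.041434
f = 1.041434^(1/-0.0318) = exp(ln(1.041434)/-0.0318) = exp(0.04060/-0.0318)
f = exp(-1.2767) = 0.2790

0.279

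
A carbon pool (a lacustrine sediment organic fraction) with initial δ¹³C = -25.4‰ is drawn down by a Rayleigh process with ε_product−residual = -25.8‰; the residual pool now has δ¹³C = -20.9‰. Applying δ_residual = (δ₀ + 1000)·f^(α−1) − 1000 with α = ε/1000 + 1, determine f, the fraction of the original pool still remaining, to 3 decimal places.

0.836

α − 1 = ε/1000 = -0.0258
(δ_res + 1000)/(δ₀ + 1000) = (-20.9 + 1000)/(-25.4 + 1000) = 979.1/974.6 = 1.004617
f = 1.004617^(1/-0.0258) = exp(ln(1.004617)/-0.0258) = exp(0.00461/-0.0258)
f = exp(-0.1786) = 0.8365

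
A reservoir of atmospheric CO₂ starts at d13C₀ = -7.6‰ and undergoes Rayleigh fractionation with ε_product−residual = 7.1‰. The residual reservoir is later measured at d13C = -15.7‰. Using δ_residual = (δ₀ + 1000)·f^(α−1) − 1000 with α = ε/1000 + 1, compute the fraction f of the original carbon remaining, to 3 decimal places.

α − 1 = ε/1000 = 0.0071
(δ_res + 1000)/(δ₀ + 1000) = (-15.7 + 1000)/(-7.6 + 1000) = 984.3/992.4 = 0.991838
f = 0.991838^(1/0.0071) = exp(ln(0.991838)/0.0071) = exp(-0.00820/0.0071)
f = exp(-1.1543) = 0.3153

0.315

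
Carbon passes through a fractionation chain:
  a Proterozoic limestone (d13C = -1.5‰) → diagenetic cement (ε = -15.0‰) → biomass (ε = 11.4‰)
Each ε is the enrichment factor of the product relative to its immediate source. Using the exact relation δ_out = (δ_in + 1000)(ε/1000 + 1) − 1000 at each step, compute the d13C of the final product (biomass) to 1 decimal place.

-5.3‰

step 1: δ = (-1.50 + 1000)·(-15.0/1000 + 1) − 1000 = -16.48‰
step 2: δ = (-16.48 + 1000)·(11.4/1000 + 1) − 1000 = -5.27‰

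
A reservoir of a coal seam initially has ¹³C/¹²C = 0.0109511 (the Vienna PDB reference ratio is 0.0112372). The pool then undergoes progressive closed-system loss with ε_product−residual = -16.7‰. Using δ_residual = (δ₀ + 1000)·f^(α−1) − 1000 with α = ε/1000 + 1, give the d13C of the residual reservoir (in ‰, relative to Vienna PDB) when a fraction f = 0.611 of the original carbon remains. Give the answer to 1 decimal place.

-17.4‰

δ₀ = (0.0109511/0.0112372 − 1)×1000 = (0.974540 − 1)×1000 = -25.460‰
α − 1 = ε/1000 = -0.0167
f^(α−1) = 0.611^(-0.0167) = 1.008261
δ_res = (-25.460 + 1000) × 1.008261 − 1000 = 982.591 − 1000 = -17.41‰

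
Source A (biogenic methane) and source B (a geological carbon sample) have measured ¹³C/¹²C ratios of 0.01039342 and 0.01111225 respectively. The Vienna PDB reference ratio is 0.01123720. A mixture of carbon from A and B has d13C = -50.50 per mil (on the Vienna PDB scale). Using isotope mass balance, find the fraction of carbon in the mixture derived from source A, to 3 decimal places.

δ_A = (0.01039342/0.01123720 − 1)×1000 = (0.924912 − 1)×1000 = -75.088 per mil
δ_B = (0.01111225/0.01123720 − 1)×1000 = (0.988881 − 1)×1000 = -11.119 per mil
f_A = (δ_mix − δ_B)/(δ_A − δ_B) = (-50.50 − (-11.119))/(-75.088 − (-11.119))
f_A = -39.381 / -63.969 = 0.6156

0.616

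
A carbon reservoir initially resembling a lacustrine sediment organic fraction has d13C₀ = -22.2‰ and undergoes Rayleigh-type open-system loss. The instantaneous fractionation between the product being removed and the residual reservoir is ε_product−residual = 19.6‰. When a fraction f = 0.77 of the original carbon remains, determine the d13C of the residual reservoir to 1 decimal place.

Rayleigh residual: δ_res = (δ₀ + 1000)·f^(α−1) − 1000
α = ε/1000 + 1 = 1.01960, so α − 1 = 0.01960
f^(α−1) = 0.77^(0.01960) = 0.994890
δ_res = (-22.2 + 1000) × 0.994890 − 1000 = 972.804 − 1000 = -27.20‰

-27.2‰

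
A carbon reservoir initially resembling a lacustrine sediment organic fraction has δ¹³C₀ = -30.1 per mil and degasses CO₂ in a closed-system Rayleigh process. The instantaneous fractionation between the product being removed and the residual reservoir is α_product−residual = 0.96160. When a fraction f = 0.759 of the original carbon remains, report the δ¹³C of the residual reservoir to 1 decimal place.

Rayleigh residual: δ_res = (δ₀ + 1000)·f^(α−1) − 1000
α − 1 = -0.03840
f^(α−1) = 0.759^(-0.03840) = 1.010645
δ_res = (-30.1 + 1000) × 1.010645 − 1000 = 980.225 − 1000 = -19.78 per mil

-19.8 per mil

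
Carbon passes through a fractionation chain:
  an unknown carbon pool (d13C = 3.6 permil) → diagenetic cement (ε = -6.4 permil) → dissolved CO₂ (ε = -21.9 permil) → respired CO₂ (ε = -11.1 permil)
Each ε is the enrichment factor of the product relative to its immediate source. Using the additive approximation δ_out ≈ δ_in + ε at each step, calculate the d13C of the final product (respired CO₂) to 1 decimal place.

step 1: δ ≈ 3.6 + (-6.4) = -2.8 permil
step 2: δ ≈ -2.8 + (-21.9) = -24.7 permil
step 3: δ ≈ -24.7 + (-11.1) = -35.8 permil

-35.8 permil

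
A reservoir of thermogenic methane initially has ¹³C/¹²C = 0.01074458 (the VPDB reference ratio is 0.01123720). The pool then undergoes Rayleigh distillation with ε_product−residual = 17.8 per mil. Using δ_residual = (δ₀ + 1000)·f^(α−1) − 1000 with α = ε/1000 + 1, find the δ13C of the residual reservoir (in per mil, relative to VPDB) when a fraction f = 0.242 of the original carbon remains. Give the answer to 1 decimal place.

δ₀ = (0.01074458/0.01123720 − 1)×1000 = (0.956162 − 1)×1000 = -43.838 per mil
α − 1 = ε/1000 = 0.0178
f^(α−1) = 0.242^(0.0178) = 0.975061
δ_res = (-43.838 + 1000) × 0.975061 − 1000 = 932.316 − 1000 = -67.68 per mil

-67.7 per mil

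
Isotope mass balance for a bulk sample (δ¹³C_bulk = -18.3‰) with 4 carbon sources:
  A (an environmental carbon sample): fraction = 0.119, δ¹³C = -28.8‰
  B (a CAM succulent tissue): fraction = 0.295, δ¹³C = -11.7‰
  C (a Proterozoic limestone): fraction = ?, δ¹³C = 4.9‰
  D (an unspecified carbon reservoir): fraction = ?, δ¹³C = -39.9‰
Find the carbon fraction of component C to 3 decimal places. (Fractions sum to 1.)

0.267

Let f_C and f_D be the unknown fractions; fractions sum to 1 so f_C + f_D = 0.586.
Mass balance: Σ fᵢ·δᵢ = δ_bulk ⇒ f_C·(4.9) + f_D·(-39.9) = -18.3 − (-6.879) = -11.421
Substitute f_D = 0.586 − f_C:
f_C·(4.9 − -39.9) = -11.421 − 0.586×(-39.9) = 11.960
f_C = 11.960 / 44.8 = 0.2670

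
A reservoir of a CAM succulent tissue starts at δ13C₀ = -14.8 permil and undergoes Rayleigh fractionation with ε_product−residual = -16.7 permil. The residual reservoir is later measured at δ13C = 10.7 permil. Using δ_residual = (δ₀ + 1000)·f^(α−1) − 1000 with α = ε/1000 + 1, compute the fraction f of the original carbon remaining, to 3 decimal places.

0.216

α − 1 = ε/1000 = -0.0167
(δ_res + 1000)/(δ₀ + 1000) = (10.7 + 1000)/(-14.8 + 1000) = 1010.7/985.2 = 1.025883
f = 1.025883^(1/-0.0167) = exp(ln(1.025883)/-0.0167) = exp(0.02555/-0.0167)
f = exp(-1.5302) = 0.2165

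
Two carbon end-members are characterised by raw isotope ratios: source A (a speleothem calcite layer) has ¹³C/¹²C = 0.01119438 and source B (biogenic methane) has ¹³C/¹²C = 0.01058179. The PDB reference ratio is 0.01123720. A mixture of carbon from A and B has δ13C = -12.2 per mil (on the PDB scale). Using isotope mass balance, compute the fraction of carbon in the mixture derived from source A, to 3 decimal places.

0.846

δ_A = (0.01119438/0.01123720 − 1)×1000 = (0.996189 − 1)×1000 = -3.811 per mil
δ_B = (0.01058179/0.01123720 − 1)×1000 = (0.941675 − 1)×1000 = -58.325 per mil
f_A = (δ_mix − δ_B)/(δ_A − δ_B) = (-12.2 − (-58.325))/(-3.811 − (-58.325))
f_A = 46.125 / 54.514 = 0.8461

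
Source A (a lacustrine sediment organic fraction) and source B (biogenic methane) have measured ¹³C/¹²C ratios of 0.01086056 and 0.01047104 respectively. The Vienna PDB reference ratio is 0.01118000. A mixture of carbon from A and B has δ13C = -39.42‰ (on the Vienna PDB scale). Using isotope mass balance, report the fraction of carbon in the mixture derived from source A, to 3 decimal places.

0.689

δ_A = (0.01086056/0.01118000 − 1)×1000 = (0.971428 − 1)×1000 = -28.572‰
δ_B = (0.01047104/0.01118000 − 1)×1000 = (0.936587 − 1)×1000 = -63.413‰
f_A = (δ_mix − δ_B)/(δ_A − δ_B) = (-39.42 − (-63.413))/(-28.572 − (-63.413))
f_A = 23.993 / 34.841 = 0.6887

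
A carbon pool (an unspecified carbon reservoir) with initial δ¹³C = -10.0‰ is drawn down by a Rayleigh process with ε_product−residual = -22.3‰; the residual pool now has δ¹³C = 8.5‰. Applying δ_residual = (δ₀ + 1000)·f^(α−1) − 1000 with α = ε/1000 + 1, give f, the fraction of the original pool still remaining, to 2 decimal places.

α − 1 = ε/1000 = -0.0223
(δ_res + 1000)/(δ₀ + 1000) = (8.5 + 1000)/(-10.0 + 1000) = 1008.5/990.0 = 1.018687
f = 1.018687^(1/-0.0223) = exp(ln(1.018687)/-0.0223) = exp(0.01851/-0.0223)
f = exp(-0.8302) = 0.4359

0.44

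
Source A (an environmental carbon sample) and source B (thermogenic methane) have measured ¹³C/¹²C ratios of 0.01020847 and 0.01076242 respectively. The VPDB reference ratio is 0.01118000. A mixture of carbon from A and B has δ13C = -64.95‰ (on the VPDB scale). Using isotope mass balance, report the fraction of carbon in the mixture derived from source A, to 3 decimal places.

0.557

δ_A = (0.01020847/0.01118000 − 1)×1000 = (0.913101 − 1)×1000 = -86.899‰
δ_B = (0.01076242/0.01118000 − 1)×1000 = (0.962649 − 1)×1000 = -37.351‰
f_A = (δ_mix − δ_B)/(δ_A − δ_B) = (-64.95 − (-37.351))/(-86.899 − (-37.351))
f_A = -27.599 / -49.548 = 0.5570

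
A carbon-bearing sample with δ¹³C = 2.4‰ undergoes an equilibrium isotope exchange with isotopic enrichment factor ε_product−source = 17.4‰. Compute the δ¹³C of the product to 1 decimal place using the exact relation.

19.8‰

To first order, δ_product ≈ δ_source + ε = 19.8‰.
Exactly, δ_product = (δ_source + 1000)·(ε/1000 + 1) − 1000.
δ_product = (2.4 + 1000) × (17.4/1000 + 1) − 1000
δ_product = 19.84‰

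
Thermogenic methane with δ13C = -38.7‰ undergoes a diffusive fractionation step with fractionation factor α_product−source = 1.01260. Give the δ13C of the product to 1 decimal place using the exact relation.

δ_product = (δ_source + 1000)·α − 1000
δ_product = (-38.7 + 1000) × 1.01260 − 1000
δ_product = 973.412 − 1000 = -26.59‰

-26.6‰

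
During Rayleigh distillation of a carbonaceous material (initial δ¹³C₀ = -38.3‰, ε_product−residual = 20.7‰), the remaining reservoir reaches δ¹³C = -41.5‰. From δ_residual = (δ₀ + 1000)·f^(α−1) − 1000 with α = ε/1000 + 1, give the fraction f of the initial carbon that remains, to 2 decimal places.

α − 1 = ε/1000 = 0.0207
(δ_res + 1000)/(δ₀ + 1000) = (-41.5 + 1000)/(-38.3 + 1000) = 958.5/961.7 = 0.996673
f = 0.996673^(1/0.0207) = exp(ln(0.996673)/0.0207) = exp(-0.00333/0.0207)
f = exp(-0.1610) = 0.8513

0.85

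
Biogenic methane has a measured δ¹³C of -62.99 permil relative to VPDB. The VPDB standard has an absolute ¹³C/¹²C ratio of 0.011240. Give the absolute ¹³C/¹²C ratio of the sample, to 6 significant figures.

R_sample = R_standard × (δ¹³C/1000 + 1)
R_sample = 0.011240 × (-62.99/1000 + 1) = 0.011240 × 0.937010
R_sample = 0.0105320

0.0105320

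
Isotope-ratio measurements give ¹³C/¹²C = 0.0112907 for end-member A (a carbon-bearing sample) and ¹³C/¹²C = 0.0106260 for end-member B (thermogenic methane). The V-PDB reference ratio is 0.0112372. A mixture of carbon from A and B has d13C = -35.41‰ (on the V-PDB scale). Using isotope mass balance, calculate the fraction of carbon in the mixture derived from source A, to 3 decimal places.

0.321

δ_A = (0.0112907/0.0112372 − 1)×1000 = (1.004761 − 1)×1000 = 4.761‰
δ_B = (0.0106260/0.0112372 − 1)×1000 = (0.945609 − 1)×1000 = -54.391‰
f_A = (δ_mix − δ_B)/(δ_A − δ_B) = (-35.41 − (-54.391))/(4.761 − (-54.391))
f_A = 18.981 / 59.152 = 0.3209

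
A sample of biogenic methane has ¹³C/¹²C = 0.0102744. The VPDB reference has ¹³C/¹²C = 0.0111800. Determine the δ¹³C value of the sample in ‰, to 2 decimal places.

δ¹³C = (R_sample / R_standard − 1) × 1000
R_sample / R_standard = 0.0102744 / 0.0111800 = 0.918998
δ¹³C = (0.918998 − 1) × 1000 = -81.002‰

-81.00‰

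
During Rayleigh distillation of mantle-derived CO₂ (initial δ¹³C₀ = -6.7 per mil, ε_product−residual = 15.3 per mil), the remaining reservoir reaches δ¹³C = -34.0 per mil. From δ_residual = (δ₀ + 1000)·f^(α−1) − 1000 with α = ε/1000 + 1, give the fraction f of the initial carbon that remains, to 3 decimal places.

0.162

α − 1 = ε/1000 = 0.0153
(δ_res + 1000)/(δ₀ + 1000) = (-34.0 + 1000)/(-6.7 + 1000) = 966.0/993.3 = 0.972516
f = 0.972516^(1/0.0153) = exp(ln(0.972516)/0.0153) = exp(-0.02787/0.0153)
f = exp(-1.8215) = 0.1618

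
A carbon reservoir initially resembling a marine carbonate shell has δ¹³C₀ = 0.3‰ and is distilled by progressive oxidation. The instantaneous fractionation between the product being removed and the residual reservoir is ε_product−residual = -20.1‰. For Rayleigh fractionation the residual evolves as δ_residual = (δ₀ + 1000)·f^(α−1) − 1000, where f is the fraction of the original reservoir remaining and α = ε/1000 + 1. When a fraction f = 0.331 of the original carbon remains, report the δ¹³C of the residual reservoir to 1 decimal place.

Rayleigh residual: δ_res = (δ₀ + 1000)·f^(α−1) − 1000
α = ε/1000 + 1 = 0.97990, so α − 1 = -0.02010
f^(α−1) = 0.331^(-0.02010) = 1.022472
δ_res = (0.3 + 1000) × 1.022472 − 1000 = 1022.779 − 1000 = 22.78‰

22.8‰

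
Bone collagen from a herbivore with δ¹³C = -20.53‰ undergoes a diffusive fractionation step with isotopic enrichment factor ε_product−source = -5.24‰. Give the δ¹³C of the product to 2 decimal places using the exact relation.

-25.66‰

To first order, δ_product ≈ δ_source + ε = -25.77‰.
Exactly, δ_product = (δ_source + 1000)·(ε/1000 + 1) − 1000.
δ_product = (-20.53 + 1000) × (-5.24/1000 + 1) − 1000
δ_product = -25.662‰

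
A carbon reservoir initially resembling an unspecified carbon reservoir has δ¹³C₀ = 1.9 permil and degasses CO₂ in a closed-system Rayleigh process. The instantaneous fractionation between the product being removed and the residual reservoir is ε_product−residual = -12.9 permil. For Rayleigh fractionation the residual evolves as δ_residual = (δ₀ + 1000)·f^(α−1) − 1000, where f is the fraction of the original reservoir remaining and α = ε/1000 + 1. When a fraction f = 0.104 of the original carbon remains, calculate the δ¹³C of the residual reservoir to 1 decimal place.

Rayleigh residual: δ_res = (δ₀ + 1000)·f^(α−1) − 1000
α = ε/1000 + 1 = 0.98710, so α − 1 = -0.01290
f^(α−1) = 0.104^(-0.01290) = 1.029628
δ_res = (1.9 + 1000) × 1.029628 − 1000 = 1031.584 − 1000 = 31.58 permil

31.6 permil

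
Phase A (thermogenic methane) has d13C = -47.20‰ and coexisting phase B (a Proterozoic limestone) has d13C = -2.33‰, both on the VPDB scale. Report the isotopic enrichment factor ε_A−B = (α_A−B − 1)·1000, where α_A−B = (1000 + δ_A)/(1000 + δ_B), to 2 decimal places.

-44.97‰

α_A−B = (1000 + -47.20) / (1000 + -2.33) = 952.80 / 997.67 = 0.955025
ε_A−B = (0.955025 − 1) × 1000 = -44.975‰
(The approximation ε ≈ δ_A − δ_B would give -44.87‰.)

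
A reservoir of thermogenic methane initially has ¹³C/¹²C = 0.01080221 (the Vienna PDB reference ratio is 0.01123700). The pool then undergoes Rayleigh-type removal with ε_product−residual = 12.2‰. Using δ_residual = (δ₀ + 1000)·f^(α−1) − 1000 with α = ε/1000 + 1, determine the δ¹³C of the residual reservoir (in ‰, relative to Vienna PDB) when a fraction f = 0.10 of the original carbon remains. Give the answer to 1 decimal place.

-65.3‰

δ₀ = (0.01080221/0.01123700 − 1)×1000 = (0.961307 − 1)×1000 = -38.693‰
α − 1 = ε/1000 = 0.0122
f^(α−1) = 0.10^(0.0122) = 0.972299
δ_res = (-38.693 + 1000) × 0.972299 − 1000 = 934.678 − 1000 = -65.32‰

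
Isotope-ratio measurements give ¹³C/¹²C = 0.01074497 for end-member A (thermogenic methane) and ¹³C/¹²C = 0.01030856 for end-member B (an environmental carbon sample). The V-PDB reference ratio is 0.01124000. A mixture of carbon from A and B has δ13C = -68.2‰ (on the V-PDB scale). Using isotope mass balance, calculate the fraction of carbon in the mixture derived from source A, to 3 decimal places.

δ_A = (0.01074497/0.01124000 − 1)×1000 = (0.955958 − 1)×1000 = -44.042‰
δ_B = (0.01030856/0.01124000 − 1)×1000 = (0.917132 − 1)×1000 = -82.868‰
f_A = (δ_mix − δ_B)/(δ_A − δ_B) = (-68.2 − (-82.868))/(-44.042 − (-82.868))
f_A = 14.668 / 38.827 = 0.3778

0.378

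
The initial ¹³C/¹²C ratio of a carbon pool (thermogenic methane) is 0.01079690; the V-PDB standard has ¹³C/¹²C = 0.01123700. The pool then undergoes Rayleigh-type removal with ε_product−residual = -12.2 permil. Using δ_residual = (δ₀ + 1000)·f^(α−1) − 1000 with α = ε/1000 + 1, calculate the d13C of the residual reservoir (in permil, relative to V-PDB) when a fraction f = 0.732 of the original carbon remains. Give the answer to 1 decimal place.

δ₀ = (0.01079690/0.01123700 − 1)×1000 = (0.960835 − 1)×1000 = -39.165 permil
α − 1 = ε/1000 = -0.0122
f^(α−1) = 0.732^(-0.0122) = 1.003813
δ_res = (-39.165 + 1000) × 1.003813 − 1000 = 964.499 − 1000 = -35.50 permil

-35.5 permil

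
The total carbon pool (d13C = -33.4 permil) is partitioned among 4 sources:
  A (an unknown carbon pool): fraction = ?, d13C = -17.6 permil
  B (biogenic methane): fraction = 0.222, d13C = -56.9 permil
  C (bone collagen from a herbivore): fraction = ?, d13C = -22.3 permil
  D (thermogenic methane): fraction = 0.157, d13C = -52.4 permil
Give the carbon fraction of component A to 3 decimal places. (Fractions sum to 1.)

Let f_A and f_C be the unknown fractions; fractions sum to 1 so f_A + f_C = 0.621.
Mass balance: Σ fᵢ·δᵢ = δ_bulk ⇒ f_A·(-17.6) + f_C·(-22.3) = -33.4 − (-20.859) = -12.541
Substitute f_C = 0.621 − f_A:
f_A·(-17.6 − -22.3) = -12.541 − 0.621×(-22.3) = 1.307
f_A = 1.307 / 4.7 = 0.2781

0.278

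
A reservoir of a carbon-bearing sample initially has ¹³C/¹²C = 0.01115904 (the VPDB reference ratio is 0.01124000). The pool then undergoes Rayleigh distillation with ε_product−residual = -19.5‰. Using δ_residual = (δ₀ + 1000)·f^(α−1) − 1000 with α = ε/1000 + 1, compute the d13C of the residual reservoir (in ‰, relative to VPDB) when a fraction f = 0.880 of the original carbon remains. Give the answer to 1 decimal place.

-4.7‰

δ₀ = (0.01115904/0.01124000 − 1)×1000 = (0.992797 − 1)×1000 = -7.203‰
α − 1 = ε/1000 = -0.0195
f^(α−1) = 0.880^(-0.0195) = 1.002496
δ_res = (-7.203 + 1000) × 1.002496 − 1000 = 995.275 − 1000 = -4.72‰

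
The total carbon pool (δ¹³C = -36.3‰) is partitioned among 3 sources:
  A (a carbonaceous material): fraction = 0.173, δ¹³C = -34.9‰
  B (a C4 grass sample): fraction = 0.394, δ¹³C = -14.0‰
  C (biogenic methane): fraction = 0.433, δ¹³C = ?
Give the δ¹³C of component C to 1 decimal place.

Isotope mass balance: δ_bulk = Σ fᵢ·δᵢ.
-36.3 = 0.173×(-34.9) + 0.394×(-14.0) + 0.433×δ_C
0.433·δ_C = -36.3 − (-11.554) = -24.746
δ_C = -24.746 / 0.433 = -57.15‰

-57.2‰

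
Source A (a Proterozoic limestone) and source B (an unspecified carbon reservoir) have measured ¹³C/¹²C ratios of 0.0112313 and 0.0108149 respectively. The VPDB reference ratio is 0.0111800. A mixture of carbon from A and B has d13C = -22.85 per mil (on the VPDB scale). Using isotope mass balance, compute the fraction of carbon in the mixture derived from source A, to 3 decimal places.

0.263

δ_A = (0.0112313/0.0111800 − 1)×1000 = (1.004589 − 1)×1000 = 4.589 per mil
δ_B = (0.0108149/0.0111800 − 1)×1000 = (0.967343 − 1)×1000 = -32.657 per mil
f_A = (δ_mix − δ_B)/(δ_A − δ_B) = (-22.85 − (-32.657))/(4.589 − (-32.657))
f_A = 9.807 / 37.245 = 0.2633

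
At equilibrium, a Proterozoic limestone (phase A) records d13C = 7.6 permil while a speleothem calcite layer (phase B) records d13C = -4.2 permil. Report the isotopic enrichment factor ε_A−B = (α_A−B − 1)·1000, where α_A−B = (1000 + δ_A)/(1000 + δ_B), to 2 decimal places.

11.85 permil

α_A−B = (1000 + 7.6) / (1000 + -4.2) = 1007.6 / 995.8 = 1.011850
ε_A−B = (1.011850 − 1) × 1000 = 11.850 permil
(The approximation ε ≈ δ_A − δ_B would give 11.8 permil.)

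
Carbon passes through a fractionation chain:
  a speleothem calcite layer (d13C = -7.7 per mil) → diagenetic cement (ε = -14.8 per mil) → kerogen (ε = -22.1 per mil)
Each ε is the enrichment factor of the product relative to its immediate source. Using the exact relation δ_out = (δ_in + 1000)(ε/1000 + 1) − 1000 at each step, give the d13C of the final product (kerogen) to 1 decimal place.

-44.0 per mil

step 1: δ = (-7.70 + 1000)·(-14.8/1000 + 1) − 1000 = -22.39 per mil
step 2: δ = (-22.39 + 1000)·(-22.1/1000 + 1) − 1000 = -43.99 per mil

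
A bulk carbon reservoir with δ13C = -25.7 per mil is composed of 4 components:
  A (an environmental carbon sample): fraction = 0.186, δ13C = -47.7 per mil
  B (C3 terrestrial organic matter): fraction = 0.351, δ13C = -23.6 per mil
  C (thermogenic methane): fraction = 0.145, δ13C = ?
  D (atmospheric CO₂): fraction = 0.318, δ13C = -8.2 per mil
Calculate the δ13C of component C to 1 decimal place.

Isotope mass balance: δ_bulk = Σ fᵢ·δᵢ.
-25.7 = 0.186×(-47.7) + 0.351×(-23.6) + 0.145×δ_C + 0.318×(-8.2)
0.145·δ_C = -25.7 − (-19.763) = -5.937
δ_C = -5.937 / 0.145 = -40.94 per mil

-40.9 per mil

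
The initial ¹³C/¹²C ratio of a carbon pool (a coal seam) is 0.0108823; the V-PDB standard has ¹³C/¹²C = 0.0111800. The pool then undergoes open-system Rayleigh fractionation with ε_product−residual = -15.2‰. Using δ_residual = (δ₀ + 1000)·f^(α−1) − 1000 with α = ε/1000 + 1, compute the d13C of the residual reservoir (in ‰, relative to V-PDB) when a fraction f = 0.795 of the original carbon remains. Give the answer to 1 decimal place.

-23.2‰

δ₀ = (0.0108823/0.0111800 − 1)×1000 = (0.973372 − 1)×1000 = -26.628‰
α − 1 = ε/1000 = -0.0152
f^(α−1) = 0.795^(-0.0152) = 1.003493
δ_res = (-26.628 + 1000) × 1.003493 − 1000 = 976.772 − 1000 = -23.23‰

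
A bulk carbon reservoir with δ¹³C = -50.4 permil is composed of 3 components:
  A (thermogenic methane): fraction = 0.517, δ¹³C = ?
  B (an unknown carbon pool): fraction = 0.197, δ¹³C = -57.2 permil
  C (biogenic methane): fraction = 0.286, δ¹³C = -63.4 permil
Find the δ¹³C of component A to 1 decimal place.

-40.6 permil

Isotope mass balance: δ_bulk = Σ fᵢ·δᵢ.
-50.4 = 0.517×δ_A + 0.197×(-57.2) + 0.286×(-63.4)
0.517·δ_A = -50.4 − (-29.401) = -20.999
δ_A = -20.999 / 0.517 = -40.62 permil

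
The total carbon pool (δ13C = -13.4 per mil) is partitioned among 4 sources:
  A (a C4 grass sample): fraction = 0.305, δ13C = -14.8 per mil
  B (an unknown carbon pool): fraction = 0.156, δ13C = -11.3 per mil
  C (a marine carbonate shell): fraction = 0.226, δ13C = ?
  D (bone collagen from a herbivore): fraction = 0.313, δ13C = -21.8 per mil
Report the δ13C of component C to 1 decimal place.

Isotope mass balance: δ_bulk = Σ fᵢ·δᵢ.
-13.4 = 0.305×(-14.8) + 0.156×(-11.3) + 0.226×δ_C + 0.313×(-21.8)
0.226·δ_C = -13.4 − (-13.100) = -0.300
δ_C = -0.300 / 0.226 = -1.33 per mil

-1.3 per mil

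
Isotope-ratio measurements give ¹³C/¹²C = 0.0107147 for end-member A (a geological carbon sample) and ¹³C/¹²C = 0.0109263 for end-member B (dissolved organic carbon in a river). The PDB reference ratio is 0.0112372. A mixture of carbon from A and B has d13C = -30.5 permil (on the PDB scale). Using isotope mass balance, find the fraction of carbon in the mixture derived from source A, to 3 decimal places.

0.150

δ_A = (0.0107147/0.0112372 − 1)×1000 = (0.953503 − 1)×1000 = -46.497 permil
δ_B = (0.0109263/0.0112372 − 1)×1000 = (0.972333 − 1)×1000 = -27.667 permil
f_A = (δ_mix − δ_B)/(δ_A − δ_B) = (-30.5 − (-27.667))/(-46.497 − (-27.667))
f_A = -2.833 / -18.830 = 0.1504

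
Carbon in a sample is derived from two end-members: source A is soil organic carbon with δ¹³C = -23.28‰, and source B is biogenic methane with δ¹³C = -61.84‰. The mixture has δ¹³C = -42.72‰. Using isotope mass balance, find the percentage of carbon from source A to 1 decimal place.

49.6%

δ_mix = f_A·δ_A + (1 − f_A)·δ_B  ⇒  f_A = (δ_mix − δ_B)/(δ_A − δ_B)
f_A = (-42.72 − (-61.84)) / (-23.28 − (-61.84))
f_A = 19.12 / 38.56 = 0.4959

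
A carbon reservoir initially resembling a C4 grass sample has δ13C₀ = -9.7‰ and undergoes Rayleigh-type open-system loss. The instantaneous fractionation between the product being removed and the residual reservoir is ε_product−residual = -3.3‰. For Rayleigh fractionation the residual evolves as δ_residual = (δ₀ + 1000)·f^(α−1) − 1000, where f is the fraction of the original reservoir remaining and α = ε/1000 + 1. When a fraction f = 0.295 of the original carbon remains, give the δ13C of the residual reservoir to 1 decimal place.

Rayleigh residual: δ_res = (δ₀ + 1000)·f^(α−1) − 1000
α = ε/1000 + 1 = 0.99670, so α − 1 = -0.00330
f^(α−1) = 0.295^(-0.00330) = 1.004037
δ_res = (-9.7 + 1000) × 1.004037 − 1000 = 994.298 − 1000 = -5.70‰

-5.7‰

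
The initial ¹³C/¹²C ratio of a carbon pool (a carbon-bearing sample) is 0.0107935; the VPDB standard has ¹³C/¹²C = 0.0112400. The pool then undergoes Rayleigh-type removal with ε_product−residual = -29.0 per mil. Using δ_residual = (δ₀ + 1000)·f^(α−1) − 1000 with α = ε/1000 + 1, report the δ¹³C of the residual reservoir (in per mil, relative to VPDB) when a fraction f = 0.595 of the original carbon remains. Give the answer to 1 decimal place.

δ₀ = (0.0107935/0.0112400 − 1)×1000 = (0.960276 − 1)×1000 = -39.724 per mil
α − 1 = ε/1000 = -0.0290
f^(α−1) = 0.595^(-0.0290) = 1.015171
δ_res = (-39.724 + 1000) × 1.015171 − 1000 = 974.844 − 1000 = -25.16 per mil

-25.2 per mil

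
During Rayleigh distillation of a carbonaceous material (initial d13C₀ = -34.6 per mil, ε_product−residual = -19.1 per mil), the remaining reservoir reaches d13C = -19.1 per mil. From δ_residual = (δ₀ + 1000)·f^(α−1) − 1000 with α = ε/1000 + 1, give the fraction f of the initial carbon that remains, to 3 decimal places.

0.434

α − 1 = ε/1000 = -0.0191
(δ_res + 1000)/(δ₀ + 1000) = (-19.1 + 1000)/(-34.6 + 1000) = 980.9/965.4 = 1.016056
f = 1.016056^(1/-0.0191) = exp(ln(1.016056)/-0.0191) = exp(0.01593/-0.0191)
f = exp(-0.8339) = 0.4343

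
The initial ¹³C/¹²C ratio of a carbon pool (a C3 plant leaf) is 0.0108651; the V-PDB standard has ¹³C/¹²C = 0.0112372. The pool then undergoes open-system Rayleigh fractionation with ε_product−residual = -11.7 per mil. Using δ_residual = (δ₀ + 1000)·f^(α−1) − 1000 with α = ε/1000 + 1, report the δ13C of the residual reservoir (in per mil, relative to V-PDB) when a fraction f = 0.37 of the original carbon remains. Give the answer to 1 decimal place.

δ₀ = (0.0108651/0.0112372 − 1)×1000 = (0.966887 − 1)×1000 = -33.113 per mil
α − 1 = ε/1000 = -0.0117
f^(α−1) = 0.37^(-0.0117) = 1.011701
δ_res = (-33.113 + 1000) × 1.011701 − 1000 = 978.200 − 1000 = -21.80 per mil

-21.8 per mil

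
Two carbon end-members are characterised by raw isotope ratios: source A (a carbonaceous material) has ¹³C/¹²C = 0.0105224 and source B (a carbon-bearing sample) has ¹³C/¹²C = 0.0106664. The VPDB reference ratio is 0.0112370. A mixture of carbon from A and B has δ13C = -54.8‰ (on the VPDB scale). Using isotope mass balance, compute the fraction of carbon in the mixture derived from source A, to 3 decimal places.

0.314

δ_A = (0.0105224/0.0112370 − 1)×1000 = (0.936407 − 1)×1000 = -63.593‰
δ_B = (0.0106664/0.0112370 − 1)×1000 = (0.949221 − 1)×1000 = -50.779‰
f_A = (δ_mix − δ_B)/(δ_A − δ_B) = (-54.8 − (-50.779))/(-63.593 − (-50.779))
f_A = -4.021 / -12.815 = 0.3138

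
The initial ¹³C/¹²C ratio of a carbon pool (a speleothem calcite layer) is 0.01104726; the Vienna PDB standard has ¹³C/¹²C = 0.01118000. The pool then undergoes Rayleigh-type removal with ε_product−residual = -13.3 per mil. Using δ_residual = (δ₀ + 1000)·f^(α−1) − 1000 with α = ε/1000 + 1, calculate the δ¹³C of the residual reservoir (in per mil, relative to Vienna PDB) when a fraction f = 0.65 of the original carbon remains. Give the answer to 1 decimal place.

δ₀ = (0.01104726/0.01118000 − 1)×1000 = (0.988127 − 1)×1000 = -11.873 per mil
α − 1 = ε/1000 = -0.0133
f^(α−1) = 0.65^(-0.0133) = 1.005746
δ_res = (-11.873 + 1000) × 1.005746 − 1000 = 993.805 − 1000 = -6.20 per mil

-6.2 per mil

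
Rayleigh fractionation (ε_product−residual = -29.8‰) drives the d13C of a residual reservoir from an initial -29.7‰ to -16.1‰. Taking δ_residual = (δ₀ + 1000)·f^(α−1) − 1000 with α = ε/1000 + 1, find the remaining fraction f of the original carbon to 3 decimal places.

α − 1 = ε/1000 = -0.0298
(δ_res + 1000)/(δ₀ + 1000) = (-16.1 + 1000)/(-29.7 + 1000) = 983.9/970.3 = 1.014016
f = 1.014016^(1/-0.0298) = exp(ln(1.014016)/-0.0298) = exp(0.01392/-0.0298)
f = exp(-0.4671) = 0.6268

0.627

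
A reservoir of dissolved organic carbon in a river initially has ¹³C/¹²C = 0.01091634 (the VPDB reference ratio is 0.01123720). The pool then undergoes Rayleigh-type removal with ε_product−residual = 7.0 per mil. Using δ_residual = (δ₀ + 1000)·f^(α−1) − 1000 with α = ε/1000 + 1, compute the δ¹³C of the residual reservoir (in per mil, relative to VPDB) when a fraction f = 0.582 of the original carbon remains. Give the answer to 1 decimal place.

δ₀ = (0.01091634/0.01123720 − 1)×1000 = (0.971447 − 1)×1000 = -28.553 per mil
α − 1 = ε/1000 = 0.0070
f^(α−1) = 0.582^(0.0070) = 0.996218
δ_res = (-28.553 + 1000) × 0.996218 − 1000 = 967.773 − 1000 = -32.23 per mil

-32.2 per mil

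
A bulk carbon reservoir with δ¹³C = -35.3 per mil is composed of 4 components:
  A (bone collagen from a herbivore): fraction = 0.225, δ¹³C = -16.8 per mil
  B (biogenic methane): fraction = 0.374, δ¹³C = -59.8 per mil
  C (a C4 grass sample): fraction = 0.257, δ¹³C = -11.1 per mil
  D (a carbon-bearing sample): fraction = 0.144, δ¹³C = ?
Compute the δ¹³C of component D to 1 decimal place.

-43.8 per mil

Isotope mass balance: δ_bulk = Σ fᵢ·δᵢ.
-35.3 = 0.225×(-16.8) + 0.374×(-59.8) + 0.257×(-11.1) + 0.144×δ_D
0.144·δ_D = -35.3 − (-28.998) = -6.302
δ_D = -6.302 / 0.144 = -43.76 per mil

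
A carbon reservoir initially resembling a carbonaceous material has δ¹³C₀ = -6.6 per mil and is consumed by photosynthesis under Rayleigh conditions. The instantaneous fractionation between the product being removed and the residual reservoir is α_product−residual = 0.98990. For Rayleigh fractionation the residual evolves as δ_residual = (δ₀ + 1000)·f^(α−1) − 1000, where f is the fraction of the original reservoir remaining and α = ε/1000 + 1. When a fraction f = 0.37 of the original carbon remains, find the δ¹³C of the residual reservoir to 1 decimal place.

Rayleigh residual: δ_res = (δ₀ + 1000)·f^(α−1) − 1000
α − 1 = -0.01010
f^(α−1) = 0.37^(-0.01010) = 1.010093
δ_res = (-6.6 + 1000) × 1.010093 − 1000 = 1003.426 − 1000 = 3.43 per mil

3.4 per mil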